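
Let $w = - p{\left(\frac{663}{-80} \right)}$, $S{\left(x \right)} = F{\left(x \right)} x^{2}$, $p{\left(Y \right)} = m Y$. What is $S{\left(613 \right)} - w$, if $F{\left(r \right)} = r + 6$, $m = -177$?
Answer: $\frac{18608198231}{80} \approx 2.326 \cdot 10^{8}$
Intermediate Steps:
$F{\left(r \right)} = 6 + r$
$p{\left(Y \right)} = - 177 Y$
$S{\left(x \right)} = x^{2} \left(6 + x\right)$ ($S{\left(x \right)} = \left(6 + x\right) x^{2} = x^{2} \left(6 + x\right)$)
$w = - \frac{117351}{80}$ ($w = - \left(-177\right) \frac{663}{-80} = - \left(-177\right) 663 \left(- \frac{1}{80}\right) = - \frac{\left(-177\right) \left(-663\right)}{80} = \left(-1\right) \frac{117351}{80} = - \frac{117351}{80} \approx -1466.9$)
$S{\left(613 \right)} - w = 613^{2} \left(6 + 613\right) - - \frac{117351}{80} = 375769 \cdot 619 + \frac{117351}{80} = 232601011 + \frac{117351}{80} = \frac{18608198231}{80}$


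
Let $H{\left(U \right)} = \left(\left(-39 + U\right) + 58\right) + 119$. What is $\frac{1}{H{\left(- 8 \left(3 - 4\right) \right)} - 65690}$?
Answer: $- \frac{1}{65544} \approx -1.5257 \cdot 10^{-5}$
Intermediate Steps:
$H{\left(U \right)} = 138 + U$ ($H{\left(U \right)} = \left(19 + U\right) + 119 = 138 + U$)
$\frac{1}{H{\left(- 8 \left(3 - 4\right) \right)} - 65690} = \frac{1}{\left(138 - 8 \left(3 - 4\right)\right) - 65690} = \frac{1}{\left(138 - -8\right) - 65690} = \frac{1}{\left(138 + 8\right) - 65690} = \frac{1}{146 - 65690} = \frac{1}{-65544} = - \frac{1}{65544}$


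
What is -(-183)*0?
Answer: 0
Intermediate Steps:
-(-183)*0 = -61*0 = 0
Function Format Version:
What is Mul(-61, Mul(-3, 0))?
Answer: 0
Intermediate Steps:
Mul(-61, Mul(-3, 0)) = Mul(-61, 0) = 0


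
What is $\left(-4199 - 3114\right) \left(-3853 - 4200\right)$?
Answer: $58891589$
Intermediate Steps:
$\left(-4199 - 3114\right) \left(-3853 - 4200\right) = \left(-7313\right) \left(-8053\right) = 58891589$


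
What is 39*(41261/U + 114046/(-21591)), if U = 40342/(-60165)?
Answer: -696846394856911/290341374 ≈ -2.4001e+6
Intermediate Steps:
U = -40342/60165 (U = 40342*(-1/60165) = -40342/60165 ≈ -0.67052)
39*(41261/U + 114046/(-21591)) = 39*(41261/(-40342/60165) + 114046/(-21591)) = 39*(41261*(-60165/40342) + 114046*(-1/21591)) = 39*(-2482468065/40342 - 114046/21591) = 39*(-53603568835147/871024122) = -696846394856911/290341374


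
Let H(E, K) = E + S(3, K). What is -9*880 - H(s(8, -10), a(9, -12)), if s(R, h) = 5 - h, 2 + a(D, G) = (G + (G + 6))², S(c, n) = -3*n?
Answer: -6969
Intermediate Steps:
a(D, G) = -2 + (6 + 2*G)² (a(D, G) = -2 + (G + (G + 6))² = -2 + (G + (6 + G))² = -2 + (6 + 2*G)²)
H(E, K) = E - 3*K
-9*880 - H(s(8, -10), a(9, -12)) = -9*880 - ((5 - 1*(-10)) - 3*(-2 + 4*(3 - 12)²)) = -7920 - ((5 + 10) - 3*(-2 + 4*(-9)²)) = -7920 - (15 - 3*(-2 + 4*81)) = -7920 - (15 - 3*(-2 + 324)) = -7920 - (15 - 3*322) = -7920 - (15 - 966) = -7920 - 1*(-951) = -7920 + 951 = -6969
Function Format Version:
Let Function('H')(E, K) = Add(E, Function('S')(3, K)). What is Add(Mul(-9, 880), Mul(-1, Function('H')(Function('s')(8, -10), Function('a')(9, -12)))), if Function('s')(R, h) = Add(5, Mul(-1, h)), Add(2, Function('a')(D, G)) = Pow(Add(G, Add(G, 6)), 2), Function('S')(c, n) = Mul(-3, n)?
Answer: -6969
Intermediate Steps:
Function('a')(D, G) = Add(-2, Pow(Add(6, Mul(2, G)), 2)) (Function('a')(D, G) = Add(-2, Pow(Add(G, Add(G, 6)), 2)) = Add(-2, Pow(Add(G, Add(6, G)), 2)) = Add(-2, Pow(Add(6, Mul(2, G)), 2)))
Function('H')(E, K) = Add(E, Mul(-3, K))
Add(Mul(-9, 880), Mul(-1, Function('H')(Function('s')(8, -10), Function('a')(9, -12)))) = Add(Mul(-9, 880), Mul(-1, Add(Add(5, Mul(-1, -10)), Mul(-3, Add(-2, Mul(4, Pow(Add(3, -12), 2))))))) = Add(-7920, Mul(-1, Add(Add(5, 10), Mul(-3, Add(-2, Mul(4, Pow(-9, 2))))))) = Add(-7920, Mul(-1, Add(15, Mul(-3, Add(-2, Mul(4, 81)))))) = Add(-7920, Mul(-1, Add(15, Mul(-3, Add(-2, 324))))) = Add(-7920, Mul(-1, Add(15, Mul(-3, 322)))) = Add(-7920, Mul(-1, Add(15, -966))) = Add(-7920, Mul(-1, -951)) = Add(-7920, 951) = -6969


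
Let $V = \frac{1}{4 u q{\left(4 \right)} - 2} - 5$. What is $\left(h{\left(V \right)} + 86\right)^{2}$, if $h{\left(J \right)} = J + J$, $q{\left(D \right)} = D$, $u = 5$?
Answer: $\frac{8791225}{1521} \approx 5779.9$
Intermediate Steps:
$V = - \frac{389}{78}$ ($V = \frac{1}{4 \cdot 5 \cdot 4 - 2} - 5 = \frac{1}{20 \cdot 4 - 2} - 5 = \frac{1}{80 - 2} - 5 = \frac{1}{78} - 5 = - \frac{389}{78} \approx -4.9872$)
$h{\left(J \right)} = 2 J$
$\left(h{\left(V \right)} + 86\right)^{2} = \left(2 \left(- \frac{389}{78}\right) + 86\right)^{2} = \left(- \frac{389}{39} + 86\right)^{2} = \left(\frac{2965}{39}\right)^{2} = \frac{8791225}{1521}$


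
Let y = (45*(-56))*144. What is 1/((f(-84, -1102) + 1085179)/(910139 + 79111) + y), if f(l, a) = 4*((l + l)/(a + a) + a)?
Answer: -181692250/65932285178337 ≈ -2.7557e-6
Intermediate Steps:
f(l, a) = 4*a + 4*l/a (f(l, a) = 4*((2*l)/((2*a)) + a) = 4*((2*l)*(1/(2*a)) + a) = 4*(l/a + a) = 4*(a + l/a) = 4*a + 4*l/a)
y = -362880 (y = -2520*144 = -362880)
1/((f(-84, -1102) + 1085179)/(910139 + 79111) + y) = 1/(((4*(-1102) + 4*(-84)/(-1102)) + 1085179)/(910139 + 79111) - 362880) = 1/(((-4408 + 4*(-84)*(-1/1102)) + 1085179)/989250 - 362880) = 1/(((-4408 + 168/551) + 1085179)*(1/989250) - 362880) = 1/((-2428640/551 + 1085179)*(1/989250) - 362880) = 1/((595504989/551)*(1/989250) - 362880) = 1/(198501663/181692250 - 362880) = 1/(-65932285178337/181692250) = -181692250/65932285178337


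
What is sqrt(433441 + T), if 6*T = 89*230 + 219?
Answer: sqrt(15728010)/6 ≈ 660.98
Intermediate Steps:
T = 20689/6 (T = (89*230 + 219)/6 = (20470 + 219)/6 = (1/6)*20689 = 20689/6 ≈ 3448.2)
sqrt(433441 + T) = sqrt(433441 + 20689/6) = sqrt(2621335/6) = sqrt(15728010)/6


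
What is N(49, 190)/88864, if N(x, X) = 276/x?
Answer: 69/1088584 ≈ 6.3385e-5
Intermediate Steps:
N(49, 190)/88864 = (276/49)/88864 = (276*(1/49))*(1/88864) = (276/49)*(1/88864) = 69/1088584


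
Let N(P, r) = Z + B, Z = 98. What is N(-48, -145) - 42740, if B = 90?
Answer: -42552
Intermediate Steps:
N(P, r) = 188 (N(P, r) = 98 + 90 = 188)
N(-48, -145) - 42740 = 188 - 42740 = -42552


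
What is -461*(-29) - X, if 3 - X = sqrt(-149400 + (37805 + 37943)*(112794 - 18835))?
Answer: 13366 + 2*sqrt(1779264233) ≈ 97729.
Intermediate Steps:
X = 3 - 2*sqrt(1779264233) (X = 3 - sqrt(-149400 + (37805 + 37943)*(112794 - 18835)) = 3 - sqrt(-149400 + 75748*93959) = 3 - sqrt(-149400 + 7117206332) = 3 - sqrt(7117056932) = 3 - 2*sqrt(1779264233) ≈ -84360.)
-461*(-29) - X = -461*(-29) - (3 - 2*sqrt(1779264233)) = 13369 + (-3 + 2*sqrt(1779264233)) = 13366 + 2*sqrt(1779264233)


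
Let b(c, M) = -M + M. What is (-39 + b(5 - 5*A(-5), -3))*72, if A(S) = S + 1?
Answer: -2808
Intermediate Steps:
A(S) = 1 + S
b(c, M) = 0
(-39 + b(5 - 5*A(-5), -3))*72 = (-39 + 0)*72 = -39*72 = -2808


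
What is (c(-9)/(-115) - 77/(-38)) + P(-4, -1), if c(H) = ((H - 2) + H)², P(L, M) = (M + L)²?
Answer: 20581/874 ≈ 23.548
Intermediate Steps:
P(L, M) = (L + M)²
c(H) = (-2 + 2*H)² (c(H) = ((-2 + H) + H)² = (-2 + 2*H)²)
(c(-9)/(-115) - 77/(-38)) + P(-4, -1) = ((4*(-1 - 9)²)/(-115) - 77/(-38)) + (-4 - 1)² = ((4*(-10)²)*(-1/115) - 77*(-1/38)) + (-5)² = ((4*100)*(-1/115) + 77/38) + 25 = (400*(-1/115) + 77/38) + 25 = (-80/23 + 77/38) + 25 = -1269/874 + 25 = 20581/874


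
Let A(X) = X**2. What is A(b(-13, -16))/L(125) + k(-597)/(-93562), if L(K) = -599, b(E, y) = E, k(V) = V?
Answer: -15454375/56043638 ≈ -0.27576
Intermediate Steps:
A(b(-13, -16))/L(125) + k(-597)/(-93562) = (-13)**2/(-599) - 597/(-93562) = 169*(-1/599) - 597*(-1/93562) = -169/599 + 597/93562 = -15454375/56043638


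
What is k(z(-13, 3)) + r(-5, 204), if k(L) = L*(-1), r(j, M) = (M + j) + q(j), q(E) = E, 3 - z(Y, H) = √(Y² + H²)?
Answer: 191 + √178 ≈ 204.34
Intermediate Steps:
z(Y, H) = 3 - √(H² + Y²) (z(Y, H) = 3 - √(Y² + H²) = 3 - √(H² + Y²))
r(j, M) = M + 2*j (r(j, M) = (M + j) + j = M + 2*j)
k(L) = -L
k(z(-13, 3)) + r(-5, 204) = -(3 - √(3² + (-13)²)) + (204 + 2*(-5)) = -(3 - √(9 + 169)) + (204 - 10) = -(3 - √178) + 194 = (-3 + √178) + 194 = 191 + √178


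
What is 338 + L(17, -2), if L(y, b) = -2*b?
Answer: 342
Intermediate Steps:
338 + L(17, -2) = 338 - 2*(-2) = 338 + 4 = 342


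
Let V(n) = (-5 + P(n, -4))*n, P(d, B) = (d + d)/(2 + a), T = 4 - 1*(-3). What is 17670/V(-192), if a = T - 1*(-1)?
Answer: 475/224 ≈ 2.1205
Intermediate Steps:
T = 7 (T = 4 + 3 = 7)
a = 8 (a = 7 - 1*(-1) = 7 + 1 = 8)
P(d, B) = d/5 (P(d, B) = (d + d)/(2 + 8) = (2*d)/10 = (2*d)*(1/10) = d/5)
V(n) = n*(-5 + n/5) (V(n) = (-5 + n/5)*n = n*(-5 + n/5))
17670/V(-192) = 17670/(((1/5)*(-192)*(-25 - 192))) = 17670/(((1/5)*(-192)*(-217))) = 17670/(41664/5) = 17670*(5/41664) = 475/224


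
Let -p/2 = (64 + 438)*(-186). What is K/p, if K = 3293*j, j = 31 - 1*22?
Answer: 9879/62248 ≈ 0.15870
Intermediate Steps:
j = 9 (j = 31 - 22 = 9)
p = 186744 (p = -2*(64 + 438)*(-186) = -1004*(-186) = -2*(-93372) = 186744)
K = 29637 (K = 3293*9 = 29637)
K/p = 29637/186744 = 29637*(1/186744) = 9879/62248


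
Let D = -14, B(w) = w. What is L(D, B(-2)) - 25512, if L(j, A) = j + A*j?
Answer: -25498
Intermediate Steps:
L(D, B(-2)) - 25512 = -14*(1 - 2) - 25512 = -14*(-1) - 25512 = 14 - 25512 = -25498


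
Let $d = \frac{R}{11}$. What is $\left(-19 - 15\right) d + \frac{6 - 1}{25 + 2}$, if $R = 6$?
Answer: $- \frac{5453}{297} \approx -18.36$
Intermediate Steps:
$d = \frac{6}{11} \approx 0.54545$
$\left(-19 - 15\right) d + \frac{6 - 1}{25 + 2} = \left(-19 - 15\right) \frac{6}{11} + \frac{6 - 1}{25 + 2} = \left(-19 - 15\right) \frac{6}{11} + \frac{5}{27} = \left(-34\right) \frac{6}{11} + 5 \cdot \frac{1}{27} = - \frac{204}{11} + \frac{5}{27} = - \frac{5453}{297}$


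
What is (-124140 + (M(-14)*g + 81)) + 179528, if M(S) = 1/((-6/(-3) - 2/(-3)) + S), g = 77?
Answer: 1885715/34 ≈ 55462.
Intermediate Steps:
M(S) = 1/(8/3 + S) (M(S) = 1/((-6*(-⅓) - 2*(-⅓)) + S) = 1/((2 + ⅔) + S) = 1/(8/3 + S))
(-124140 + (M(-14)*g + 81)) + 179528 = (-124140 + ((3/(8 + 3*(-14)))*77 + 81)) + 179528 = (-124140 + ((3/(8 - 42))*77 + 81)) + 179528 = (-124140 + ((3/(-34))*77 + 81)) + 179528 = (-124140 + ((3*(-1/34))*77 + 81)) + 179528 = (-124140 + (-3/34*77 + 81)) + 179528 = (-124140 + (-231/34 + 81)) + 179528 = (-124140 + 2523/34) + 179528 = -4218237/34 + 179528 = 1885715/34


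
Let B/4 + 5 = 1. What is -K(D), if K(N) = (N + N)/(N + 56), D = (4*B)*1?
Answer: -16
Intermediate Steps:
B = -16 (B = -20 + 4*1 = -20 + 4 = -16)
D = -64 (D = (4*(-16))*1 = -64*1 = -64)
K(N) = 2*N/(56 + N) (K(N) = (2*N)/(56 + N) = 2*N/(56 + N))
-K(D) = -2*(-64)/(56 - 64) = -2*(-64)/(-8) = -2*(-64)*(-1)/8 = -1*16 = -16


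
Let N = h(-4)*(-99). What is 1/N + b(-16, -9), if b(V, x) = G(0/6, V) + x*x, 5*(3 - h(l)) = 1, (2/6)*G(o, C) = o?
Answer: 112261/1386 ≈ 80.996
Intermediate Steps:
G(o, C) = 3*o
h(l) = 14/5 (h(l) = 3 - ⅕*1 = 3 - ⅕ = 14/5)
N = -1386/5 (N = (14/5)*(-99) = -1386/5 ≈ -277.20)
b(V, x) = x² (b(V, x) = 3*(0/6) + x*x = 3*(0*(⅙)) + x² = 3*0 + x² = 0 + x² = x²)
1/N + b(-16, -9) = 1/(-1386/5) + (-9)² = -5/1386 + 81 = 112261/1386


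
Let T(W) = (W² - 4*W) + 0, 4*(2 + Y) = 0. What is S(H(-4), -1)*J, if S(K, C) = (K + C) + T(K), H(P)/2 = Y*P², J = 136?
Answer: 583032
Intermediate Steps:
Y = -2 (Y = -2 + (¼)*0 = -2 + 0 = -2)
T(W) = W² - 4*W
H(P) = -4*P² (H(P) = 2*(-2*P²) = -4*P²)
S(K, C) = C + K + K*(-4 + K) (S(K, C) = (K + C) + K*(-4 + K) = (C + K) + K*(-4 + K) = C + K + K*(-4 + K))
S(H(-4), -1)*J = (-1 - 4*(-4)² + (-4*(-4)²)*(-4 - 4*(-4)²))*136 = (-1 - 4*16 + (-4*16)*(-4 - 4*16))*136 = (-1 - 64 - 64*(-4 - 64))*136 = (-1 - 64 - 64*(-68))*136 = (-1 - 64 + 4352)*136 = 4287*136 = 583032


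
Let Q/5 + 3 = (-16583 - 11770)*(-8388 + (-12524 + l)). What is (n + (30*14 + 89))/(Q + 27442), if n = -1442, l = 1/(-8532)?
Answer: -2653452/8431371099563 ≈ -3.1471e-7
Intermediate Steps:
l = -1/8532 ≈ -0.00011721
Q = 8431293054515/2844 (Q = -15 + 5*((-16583 - 11770)*(-8388 + (-12524 - 1/8532))) = -15 + 5*(-28353*(-8388 - 106854769/8532)) = -15 + 5*(-28353*(-178421185/8532)) = -15 + 5*(1686258619435/2844) = -15 + 8431293097175/2844 = 8431293054515/2844 ≈ 2.9646e+9)
(n + (30*14 + 89))/(Q + 27442) = (-1442 + (30*14 + 89))/(8431293054515/2844 + 27442) = (-1442 + (420 + 89))/(8431371099563/2844) = (-1442 + 509)*(2844/8431371099563) = -933*2844/8431371099563 = -2653452/8431371099563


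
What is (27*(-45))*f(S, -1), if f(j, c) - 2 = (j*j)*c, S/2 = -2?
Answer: 17010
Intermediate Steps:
S = -4 (S = 2*(-2) = -4)
f(j, c) = 2 + c*j² (f(j, c) = 2 + (j*j)*c = 2 + j²*c = 2 + c*j²)
(27*(-45))*f(S, -1) = (27*(-45))*(2 - 1*(-4)²) = -1215*(2 - 1*16) = -1215*(2 - 16) = -1215*(-14) = 17010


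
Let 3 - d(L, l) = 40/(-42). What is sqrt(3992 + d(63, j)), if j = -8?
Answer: sqrt(1762215)/21 ≈ 63.214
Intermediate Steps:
d(L, l) = 83/21 (d(L, l) = 3 - 40/(-42) = 3 - 40*(-1)/42 = 3 - 1*(-20/21) = 3 + 20/21 = 83/21)
sqrt(3992 + d(63, j)) = sqrt(3992 + 83/21) = sqrt(83915/21) = sqrt(1762215)/21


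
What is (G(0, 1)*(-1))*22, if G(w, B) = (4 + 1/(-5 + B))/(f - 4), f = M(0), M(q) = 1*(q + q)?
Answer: 165/8 ≈ 20.625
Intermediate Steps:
M(q) = 2*q (M(q) = 1*(2*q) = 2*q)
f = 0 (f = 2*0 = 0)
G(w, B) = -1 - 1/(4*(-5 + B)) (G(w, B) = (4 + 1/(-5 + B))/(0 - 4) = (4 + 1/(-5 + B))/(-4) = (4 + 1/(-5 + B))*(-1/4) = -1 - 1/(4*(-5 + B)))
(G(0, 1)*(-1))*22 = (((19/4 - 1*1)/(-5 + 1))*(-1))*22 = (((19/4 - 1)/(-4))*(-1))*22 = (-1/4*15/4*(-1))*22 = -15/16*(-1)*22 = (15/16)*22 = 165/8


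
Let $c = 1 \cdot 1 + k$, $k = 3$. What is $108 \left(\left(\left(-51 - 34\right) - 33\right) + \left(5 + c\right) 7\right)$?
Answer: $-5940$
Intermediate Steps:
$c = 4$ ($c = 1 \cdot 1 + 3 = 1 + 3 = 4$)
$108 \left(\left(\left(-51 - 34\right) - 33\right) + \left(5 + c\right) 7\right) = 108 \left(\left(\left(-51 - 34\right) - 33\right) + \left(5 + 4\right) 7\right) = 108 \left(\left(-85 - 33\right) + 9 \cdot 7\right) = 108 \left(-118 + 63\right) = 108 \left(-55\right) = -5940$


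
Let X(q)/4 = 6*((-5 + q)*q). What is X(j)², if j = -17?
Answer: 80568576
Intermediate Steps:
X(q) = 24*q*(-5 + q) (X(q) = 4*(6*((-5 + q)*q)) = 4*(6*(q*(-5 + q))) = 4*(6*q*(-5 + q)) = 24*q*(-5 + q))
X(j)² = (24*(-17)*(-5 - 17))² = (24*(-17)*(-22))² = 8976² = 80568576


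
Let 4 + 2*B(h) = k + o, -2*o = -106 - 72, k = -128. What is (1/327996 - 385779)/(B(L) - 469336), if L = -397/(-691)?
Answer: 126533968883/153947382570 ≈ 0.82193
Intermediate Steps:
o = 89 (o = -(-106 - 72)/2 = -½*(-178) = 89)
L = 397/691 (L = -397*(-1/691) = 397/691 ≈ 0.57453)
B(h) = -43/2 (B(h) = -2 + (-128 + 89)/2 = -2 + (½)*(-39) = -2 - 39/2 = -43/2)
(1/327996 - 385779)/(B(L) - 469336) = (1/327996 - 385779)/(-43/2 - 469336) = (1/327996 - 385779)/(-938715/2) = -126533968883/327996*(-2/938715) = 126533968883/153947382570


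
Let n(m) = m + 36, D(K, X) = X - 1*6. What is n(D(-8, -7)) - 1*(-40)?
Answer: 63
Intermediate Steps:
D(K, X) = -6 + X (D(K, X) = X - 6 = -6 + X)
n(m) = 36 + m
n(D(-8, -7)) - 1*(-40) = (36 + (-6 - 7)) - 1*(-40) = (36 - 13) + 40 = 23 + 40 = 63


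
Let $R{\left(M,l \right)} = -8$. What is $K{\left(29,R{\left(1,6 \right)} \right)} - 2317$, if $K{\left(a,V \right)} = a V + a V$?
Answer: $-2781$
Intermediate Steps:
$K{\left(a,V \right)} = 2 V a$ ($K{\left(a,V \right)} = V a + V a = 2 V a$)
$K{\left(29,R{\left(1,6 \right)} \right)} - 2317 = 2 \left(-8\right) 29 - 2317 = -464 - 2317 = -2781$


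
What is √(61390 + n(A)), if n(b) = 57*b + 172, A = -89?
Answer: √56489 ≈ 237.67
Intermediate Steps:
n(b) = 172 + 57*b
√(61390 + n(A)) = √(61390 + (172 + 57*(-89))) = √(61390 + (172 - 5073)) = √(61390 - 4901) = √56489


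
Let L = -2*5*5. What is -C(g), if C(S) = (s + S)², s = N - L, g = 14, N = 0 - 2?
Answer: -3844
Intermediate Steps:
L = -50 (L = -10*5 = -50)
N = -2
s = 48 (s = -2 - 1*(-50) = -2 + 50 = 48)
C(S) = (48 + S)²
-C(g) = -(48 + 14)² = -1*62² = -1*3844 = -3844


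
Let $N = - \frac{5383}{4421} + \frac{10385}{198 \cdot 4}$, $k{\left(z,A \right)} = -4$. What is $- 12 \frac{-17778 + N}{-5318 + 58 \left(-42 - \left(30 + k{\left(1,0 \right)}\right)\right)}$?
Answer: $- \frac{62206809347}{2702521932} \approx -23.018$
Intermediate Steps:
$N = \frac{41648749}{3501432}$ ($N = \left(-5383\right) \frac{1}{4421} + \frac{10385}{792} = - \frac{5383}{4421} + 10385 \cdot \frac{1}{792} = - \frac{5383}{4421} + \frac{10385}{792} = \frac{41648749}{3501432} \approx 11.895$)
$- 12 \frac{-17778 + N}{-5318 + 58 \left(-42 - \left(30 + k{\left(1,0 \right)}\right)\right)} = - 12 \frac{-17778 + \frac{41648749}{3501432}}{-5318 + 58 \left(-42 - 26\right)} = - 12 \left(- \frac{62206809347}{3501432 \left(-5318 + 58 \left(-42 + \left(-30 + 4\right)\right)\right)}\right) = - 12 \left(- \frac{62206809347}{3501432 \left(-5318 + 58 \left(-42 - 26\right)\right)}\right) = - 12 \left(- \frac{62206809347}{3501432 \left(-5318 + 58 \left(-68\right)\right)}\right) = - 12 \left(- \frac{62206809347}{3501432 \left(-5318 - 3944\right)}\right) = - 12 \left(- \frac{62206809347}{3501432 \left(-9262\right)}\right) = - 12 \left(\left(- \frac{62206809347}{3501432}\right) \left(- \frac{1}{9262}\right)\right) = \left(-12\right) \frac{62206809347}{32430263184} = - \frac{62206809347}{2702521932}$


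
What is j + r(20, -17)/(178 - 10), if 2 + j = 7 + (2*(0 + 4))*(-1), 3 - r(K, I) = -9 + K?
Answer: -64/21 ≈ -3.0476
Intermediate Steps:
r(K, I) = 12 - K (r(K, I) = 3 - (-9 + K) = 3 + (9 - K) = 12 - K)
j = -3 (j = -2 + (7 + (2*(0 + 4))*(-1)) = -2 + (7 + (2*4)*(-1)) = -2 + (7 + 8*(-1)) = -2 + (7 - 8) = -2 - 1 = -3)
j + r(20, -17)/(178 - 10) = -3 + (12 - 1*20)/(178 - 10) = -3 + (12 - 20)/168 = -3 - 8*1/168 = -3 - 1/21 = -64/21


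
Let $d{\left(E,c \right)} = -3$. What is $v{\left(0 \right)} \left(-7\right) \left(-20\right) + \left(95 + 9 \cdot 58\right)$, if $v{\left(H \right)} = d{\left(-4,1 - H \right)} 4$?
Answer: $-1063$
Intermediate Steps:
$v{\left(H \right)} = -12$ ($v{\left(H \right)} = \left(-3\right) 4 = -12$)
$v{\left(0 \right)} \left(-7\right) \left(-20\right) + \left(95 + 9 \cdot 58\right) = \left(-12\right) \left(-7\right) \left(-20\right) + \left(95 + 9 \cdot 58\right) = 84 \left(-20\right) + \left(95 + 522\right) = -1680 + 617 = -1063$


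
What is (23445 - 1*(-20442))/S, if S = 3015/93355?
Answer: 273138059/201 ≈ 1.3589e+6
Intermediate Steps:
S = 603/18671 (S = 3015*(1/93355) = 603/18671 ≈ 0.032296)
(23445 - 1*(-20442))/S = (23445 - 1*(-20442))/(603/18671) = (23445 + 20442)*(18671/603) = 43887*(18671/603) = 273138059/201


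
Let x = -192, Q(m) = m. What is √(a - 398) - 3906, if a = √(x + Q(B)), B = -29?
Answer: -3906 + √(-398 + I*√221) ≈ -3905.6 + 19.953*I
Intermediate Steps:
a = I*√221 (a = √(-192 - 29) = √(-221) = I*√221 ≈ 14.866*I)
√(a - 398) - 3906 = √(I*√221 - 398) - 3906 = √(-398 + I*√221) - 3906 = -3906 + √(-398 + I*√221)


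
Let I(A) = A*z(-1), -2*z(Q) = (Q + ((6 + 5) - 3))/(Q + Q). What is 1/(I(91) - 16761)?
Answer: -4/66407 ≈ -6.0235e-5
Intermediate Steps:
z(Q) = -(8 + Q)/(4*Q) (z(Q) = -(Q + ((6 + 5) - 3))/(2*(Q + Q)) = -(Q + (11 - 3))/(2*(2*Q)) = -(Q + 8)*1/(2*Q)/2 = -(8 + Q)*1/(2*Q)/2 = -(8 + Q)/(4*Q))
I(A) = 7*A/4 (I(A) = A*((¼)*(-8 - 1*(-1))/(-1)) = A*((¼)*(-1)*(-8 + 1)) = A*((¼)*(-1)*(-7)) = A*(7/4) = 7*A/4)
1/(I(91) - 16761) = 1/((7/4)*91 - 16761) = 1/(637/4 - 16761) = 1/(-66407/4) = -4/66407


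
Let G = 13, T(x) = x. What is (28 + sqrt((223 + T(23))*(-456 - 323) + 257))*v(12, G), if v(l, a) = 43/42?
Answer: 86/3 + 43*I*sqrt(191377)/42 ≈ 28.667 + 447.88*I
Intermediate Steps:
v(l, a) = 43/42 (v(l, a) = 43*(1/42) = 43/42)
(28 + sqrt((223 + T(23))*(-456 - 323) + 257))*v(12, G) = (28 + sqrt((223 + 23)*(-456 - 323) + 257))*(43/42) = (28 + sqrt(246*(-779) + 257))*(43/42) = (28 + sqrt(-191634 + 257))*(43/42) = (28 + sqrt(-191377))*(43/42) = (28 + I*sqrt(191377))*(43/42) = 86/3 + 43*I*sqrt(191377)/42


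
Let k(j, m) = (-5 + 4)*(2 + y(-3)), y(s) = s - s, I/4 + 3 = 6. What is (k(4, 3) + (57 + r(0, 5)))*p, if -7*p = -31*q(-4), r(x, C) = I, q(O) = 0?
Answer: 0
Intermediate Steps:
I = 12 (I = -12 + 4*6 = -12 + 24 = 12)
y(s) = 0
r(x, C) = 12
p = 0 (p = -(-31)*0/7 = -⅐*0 = 0)
k(j, m) = -2 (k(j, m) = (-5 + 4)*(2 + 0) = -1*2 = -2)
(k(4, 3) + (57 + r(0, 5)))*p = (-2 + (57 + 12))*0 = (-2 + 69)*0 = 67*0 = 0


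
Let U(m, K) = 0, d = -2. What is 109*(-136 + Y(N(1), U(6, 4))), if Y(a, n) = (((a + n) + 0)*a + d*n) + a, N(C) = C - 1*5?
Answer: -13516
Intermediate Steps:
N(C) = -5 + C (N(C) = C - 5 = -5 + C)
Y(a, n) = a - 2*n + a*(a + n) (Y(a, n) = (((a + n) + 0)*a - 2*n) + a = ((a + n)*a - 2*n) + a = (a*(a + n) - 2*n) + a = (-2*n + a*(a + n)) + a = a - 2*n + a*(a + n))
109*(-136 + Y(N(1), U(6, 4))) = 109*(-136 + ((-5 + 1) + (-5 + 1)² - 2*0 + (-5 + 1)*0)) = 109*(-136 + (-4 + (-4)² + 0 - 4*0)) = 109*(-136 + (-4 + 16 + 0 + 0)) = 109*(-136 + 12) = 109*(-124) = -13516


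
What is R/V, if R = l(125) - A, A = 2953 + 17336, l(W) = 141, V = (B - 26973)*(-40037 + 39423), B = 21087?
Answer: -1679/301167 ≈ -0.0055750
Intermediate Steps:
V = 3614004 (V = (21087 - 26973)*(-40037 + 39423) = -5886*(-614) = 3614004)
A = 20289
R = -20148 (R = 141 - 1*20289 = 141 - 20289 = -20148)
R/V = -20148/3614004 = -20148*1/3614004 = -1679/301167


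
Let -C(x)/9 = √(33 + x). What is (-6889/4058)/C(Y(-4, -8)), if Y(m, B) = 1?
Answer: 6889*√34/1241748 ≈ 0.032349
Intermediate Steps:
C(x) = -9*√(33 + x)
(-6889/4058)/C(Y(-4, -8)) = (-6889/4058)/((-9*√(33 + 1))) = (-6889*1/4058)/((-9*√34)) = -(-6889)*√34/1241748 = 6889*√34/1241748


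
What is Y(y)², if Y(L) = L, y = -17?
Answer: 289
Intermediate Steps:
Y(y)² = (-17)² = 289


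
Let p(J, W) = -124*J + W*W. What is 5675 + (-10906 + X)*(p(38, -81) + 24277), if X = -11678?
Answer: -590023909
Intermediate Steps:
p(J, W) = W**2 - 124*J (p(J, W) = -124*J + W**2 = W**2 - 124*J)
5675 + (-10906 + X)*(p(38, -81) + 24277) = 5675 + (-10906 - 11678)*(((-81)**2 - 124*38) + 24277) = 5675 - 22584*((6561 - 4712) + 24277) = 5675 - 22584*(1849 + 24277) = 5675 - 22584*26126 = 5675 - 590029584 = -590023909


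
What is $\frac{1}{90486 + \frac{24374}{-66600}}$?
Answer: $\frac{33300}{3013171613} \approx 1.1051 \cdot 10^{-5}$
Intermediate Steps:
$\frac{1}{90486 + \frac{24374}{-66600}} = \frac{1}{90486 + 24374 \left(- \frac{1}{66600}\right)} = \frac{1}{90486 - \frac{12187}{33300}} = \frac{1}{\frac{3013171613}{33300}} = \frac{33300}{3013171613}$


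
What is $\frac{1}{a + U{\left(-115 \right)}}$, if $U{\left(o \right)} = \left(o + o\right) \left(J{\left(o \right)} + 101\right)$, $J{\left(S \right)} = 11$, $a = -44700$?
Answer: $- \frac{1}{70460} \approx -1.4192 \cdot 10^{-5}$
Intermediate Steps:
$U{\left(o \right)} = 224 o$ ($U{\left(o \right)} = \left(o + o\right) \left(11 + 101\right) = 2 o 112 = 224 o$)
$\frac{1}{a + U{\left(-115 \right)}} = \frac{1}{-44700 + 224 \left(-115\right)} = \frac{1}{-44700 - 25760} = \frac{1}{-70460} = - \frac{1}{70460}$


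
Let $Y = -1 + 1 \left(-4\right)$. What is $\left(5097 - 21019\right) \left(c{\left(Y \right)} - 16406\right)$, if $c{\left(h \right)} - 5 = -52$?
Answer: $261964666$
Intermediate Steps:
$Y = -5$ ($Y = -1 - 4 = -5$)
$c{\left(h \right)} = -47$ ($c{\left(h \right)} = 5 - 52 = -47$)
$\left(5097 - 21019\right) \left(c{\left(Y \right)} - 16406\right) = \left(5097 - 21019\right) \left(-47 - 16406\right) = \left(-15922\right) \left(-16453\right) = 261964666$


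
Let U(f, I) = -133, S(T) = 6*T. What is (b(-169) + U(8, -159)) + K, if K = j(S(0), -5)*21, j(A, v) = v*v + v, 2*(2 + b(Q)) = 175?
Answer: 745/2 ≈ 372.50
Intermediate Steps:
b(Q) = 171/2 (b(Q) = -2 + (1/2)*175 = -2 + 175/2 = 171/2)
j(A, v) = v + v**2 (j(A, v) = v**2 + v = v + v**2)
K = 420 (K = -5*(1 - 5)*21 = -5*(-4)*21 = 20*21 = 420)
(b(-169) + U(8, -159)) + K = (171/2 - 133) + 420 = -95/2 + 420 = 745/2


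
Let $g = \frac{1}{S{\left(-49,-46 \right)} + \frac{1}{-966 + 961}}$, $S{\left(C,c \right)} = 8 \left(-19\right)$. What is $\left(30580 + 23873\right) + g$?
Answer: $\frac{41438728}{761} \approx 54453.0$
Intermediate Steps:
$S{\left(C,c \right)} = -152$
$g = - \frac{5}{761}$ ($g = \frac{1}{-152 + \frac{1}{-966 + 961}} = \frac{1}{-152 + \frac{1}{-5}} = \frac{1}{-152 - \frac{1}{5}} = \frac{1}{- \frac{761}{5}} = - \frac{5}{761} \approx -0.0065703$)
$\left(30580 + 23873\right) + g = \left(30580 + 23873\right) - \frac{5}{761} = 54453 - \frac{5}{761} = \frac{41438728}{761}$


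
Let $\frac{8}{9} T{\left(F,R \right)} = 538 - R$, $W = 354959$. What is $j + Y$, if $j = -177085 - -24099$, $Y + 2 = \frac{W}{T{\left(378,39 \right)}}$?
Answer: $- \frac{684229436}{4491} \approx -1.5236 \cdot 10^{5}$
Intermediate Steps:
$T{\left(F,R \right)} = \frac{2421}{4} - \frac{9 R}{8}$ ($T{\left(F,R \right)} = \frac{9 \left(538 - R\right)}{8} = \frac{2421}{4} - \frac{9 R}{8}$)
$Y = \frac{2830690}{4491}$ ($Y = -2 + \frac{354959}{\frac{2421}{4} - \frac{351}{8}} = -2 + \frac{354959}{\frac{4491}{8}} = -2 + 354959 \cdot \frac{8}{4491} = -2 + \frac{2839672}{4491} = \frac{2830690}{4491} \approx 630.3$)
$j = -152986$ ($j = -177085 + 24099 = -152986$)
$j + Y = -152986 + \frac{2830690}{4491} = - \frac{684229436}{4491}$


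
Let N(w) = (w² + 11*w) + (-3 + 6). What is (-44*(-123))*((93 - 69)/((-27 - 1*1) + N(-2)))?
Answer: -129888/43 ≈ -3020.7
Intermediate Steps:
N(w) = 3 + w² + 11*w (N(w) = (w² + 11*w) + 3 = 3 + w² + 11*w)
(-44*(-123))*((93 - 69)/((-27 - 1*1) + N(-2))) = (-44*(-123))*((93 - 69)/((-27 - 1*1) + (3 + (-2)² + 11*(-2)))) = 5412*(24/((-27 - 1) + (3 + 4 - 22))) = 5412*(24/(-28 - 15)) = 5412*(24/(-43)) = 5412*(24*(-1/43)) = 5412*(-24/43) = -129888/43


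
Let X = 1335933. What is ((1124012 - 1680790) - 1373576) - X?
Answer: -3266287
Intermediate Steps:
((1124012 - 1680790) - 1373576) - X = ((1124012 - 1680790) - 1373576) - 1*1335933 = (-556778 - 1373576) - 1335933 = -1930354 - 1335933 = -3266287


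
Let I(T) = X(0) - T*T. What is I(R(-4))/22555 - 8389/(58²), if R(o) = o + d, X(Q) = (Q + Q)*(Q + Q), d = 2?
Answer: -189227351/75875020 ≈ -2.4939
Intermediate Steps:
X(Q) = 4*Q² (X(Q) = (2*Q)*(2*Q) = 4*Q²)
R(o) = 2 + o (R(o) = o + 2 = 2 + o)
I(T) = -T² (I(T) = 4*0² - T*T = 4*0 - T² = 0 - T² = -T²)
I(R(-4))/22555 - 8389/(58²) = -(2 - 4)²/22555 - 8389/(58²) = -1*(-2)²*(1/22555) - 8389/3364 = -1*4*(1/22555) - 8389*1/3364 = -4*1/22555 - 8389/3364 = -4/22555 - 8389/3364 = -189227351/75875020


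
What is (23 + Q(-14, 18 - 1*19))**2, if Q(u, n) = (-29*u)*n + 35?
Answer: 121104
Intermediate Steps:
Q(u, n) = 35 - 29*n*u (Q(u, n) = -29*n*u + 35 = 35 - 29*n*u)
(23 + Q(-14, 18 - 1*19))**2 = (23 + (35 - 29*(18 - 1*19)*(-14)))**2 = (23 + (35 - 29*(18 - 19)*(-14)))**2 = (23 + (35 - 29*(-1)*(-14)))**2 = (23 + (35 - 406))**2 = (23 - 371)**2 = (-348)**2 = 121104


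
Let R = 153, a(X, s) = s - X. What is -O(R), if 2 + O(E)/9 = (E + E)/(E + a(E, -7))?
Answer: 2880/7 ≈ 411.43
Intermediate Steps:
O(E) = -18 - 18*E/7 (O(E) = -18 + 9*((E + E)/(E + (-7 - E))) = -18 + 9*((2*E)/(-7)) = -18 + 9*((2*E)*(-1/7)) = -18 + 9*(-2*E/7) = -18 - 18*E/7)
-O(R) = -(-18 - 18/7*153) = -(-18 - 2754/7) = -1*(-2880/7) = 2880/7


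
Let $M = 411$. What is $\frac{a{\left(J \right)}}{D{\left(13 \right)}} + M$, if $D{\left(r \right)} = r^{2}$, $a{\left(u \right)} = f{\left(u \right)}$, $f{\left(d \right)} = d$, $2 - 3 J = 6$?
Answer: $\frac{208373}{507} \approx 410.99$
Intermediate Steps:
$J = - \frac{4}{3}$ ($J = \frac{2}{3} - 2 = - \frac{4}{3} \approx -1.3333$)
$a{\left(u \right)} = u$
$\frac{a{\left(J \right)}}{D{\left(13 \right)}} + M = \frac{1}{13^{2}} \left(- \frac{4}{3}\right) + 411 = \frac{1}{169} \left(- \frac{4}{3}\right) + 411 = - \frac{4}{507} + 411 = \frac{208373}{507}$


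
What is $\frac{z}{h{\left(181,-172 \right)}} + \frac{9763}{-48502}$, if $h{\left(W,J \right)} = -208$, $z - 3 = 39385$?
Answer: $- \frac{239053435}{1261052} \approx -189.57$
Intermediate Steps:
$z = 39388$ ($z = 3 + 39385 = 39388$)
$\frac{z}{h{\left(181,-172 \right)}} + \frac{9763}{-48502} = \frac{39388}{-208} + \frac{9763}{-48502} = 39388 \left(- \frac{1}{208}\right) + 9763 \left(- \frac{1}{48502}\right) = - \frac{9847}{52} - \frac{9763}{48502} = - \frac{239053435}{1261052}$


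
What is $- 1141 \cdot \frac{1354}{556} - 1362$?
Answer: $- \frac{1151093}{278} \approx -4140.6$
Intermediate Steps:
$- 1141 \cdot \frac{1354}{556} - 1362 = - 1141 \cdot 1354 \cdot \frac{1}{556} - 1362 = \left(-1141\right) \frac{677}{278} - 1362 = - \frac{772457}{278} - 1362 = - \frac{1151093}{278}$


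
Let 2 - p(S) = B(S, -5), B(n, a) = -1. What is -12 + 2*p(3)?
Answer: -6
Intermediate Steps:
p(S) = 3 (p(S) = 2 - 1*(-1) = 2 + 1 = 3)
-12 + 2*p(3) = -12 + 2*3 = -12 + 6 = -6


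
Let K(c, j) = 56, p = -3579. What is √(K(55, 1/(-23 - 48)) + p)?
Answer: I*√3523 ≈ 59.355*I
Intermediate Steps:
√(K(55, 1/(-23 - 48)) + p) = √(56 - 3579) = √(-3523) = I*√3523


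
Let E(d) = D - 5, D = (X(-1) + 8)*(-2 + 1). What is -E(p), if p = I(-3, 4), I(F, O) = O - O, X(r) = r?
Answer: 12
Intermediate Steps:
I(F, O) = 0
p = 0
D = -7 (D = (-1 + 8)*(-2 + 1) = 7*(-1) = -7)
E(d) = -12 (E(d) = -7 - 5 = -12)
-E(p) = -1*(-12) = 12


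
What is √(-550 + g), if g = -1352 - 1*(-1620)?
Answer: I*√282 ≈ 16.793*I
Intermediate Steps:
g = 268 (g = -1352 + 1620 = 268)
√(-550 + g) = √(-550 + 268) = √(-282) = I*√282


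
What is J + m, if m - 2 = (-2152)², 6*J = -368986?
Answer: 13708825/3 ≈ 4.5696e+6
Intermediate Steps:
J = -184493/3 (J = (⅙)*(-368986) = -184493/3 ≈ -61498.)
m = 4631106 (m = 2 + (-2152)² = 2 + 4631104 = 4631106)
J + m = -184493/3 + 4631106 = 13708825/3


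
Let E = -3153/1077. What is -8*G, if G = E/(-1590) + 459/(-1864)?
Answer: 130021363/66499365 ≈ 1.9552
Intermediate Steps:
E = -1051/359 (E = -3153*1/1077 = -1051/359 ≈ -2.9276)
G = -130021363/531994920 (G = -1051/359/(-1590) + 459/(-1864) = -1051/359*(-1/1590) + 459*(-1/1864) = 1051/570810 - 459/1864 = -130021363/531994920 ≈ -0.24440)
-8*G = -8*(-130021363/531994920) = 130021363/66499365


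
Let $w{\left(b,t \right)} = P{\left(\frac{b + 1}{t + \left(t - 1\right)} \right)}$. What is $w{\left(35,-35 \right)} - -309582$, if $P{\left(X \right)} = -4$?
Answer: $309578$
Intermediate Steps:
$w{\left(b,t \right)} = -4$
$w{\left(35,-35 \right)} - -309582 = -4 - -309582 = -4 + 309582 = 309578$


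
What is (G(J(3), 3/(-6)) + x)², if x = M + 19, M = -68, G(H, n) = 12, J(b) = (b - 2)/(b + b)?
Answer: 1369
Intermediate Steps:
J(b) = (-2 + b)/(2*b) (J(b) = (-2 + b)/((2*b)) = (-2 + b)*(1/(2*b)) = (-2 + b)/(2*b))
x = -49 (x = -68 + 19 = -49)
(G(J(3), 3/(-6)) + x)² = (12 - 49)² = (-37)² = 1369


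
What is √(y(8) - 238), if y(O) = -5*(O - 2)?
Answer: 2*I*√67 ≈ 16.371*I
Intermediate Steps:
y(O) = 10 - 5*O (y(O) = -5*(-2 + O) = 10 - 5*O)
√(y(8) - 238) = √((10 - 5*8) - 238) = √((10 - 40) - 238) = √(-30 - 238) = √(-268) = 2*I*√67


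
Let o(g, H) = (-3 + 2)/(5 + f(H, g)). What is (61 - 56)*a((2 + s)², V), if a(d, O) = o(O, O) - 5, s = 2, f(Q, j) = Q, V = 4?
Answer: -230/9 ≈ -25.556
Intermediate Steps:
o(g, H) = -1/(5 + H) (o(g, H) = (-3 + 2)/(5 + H) = -1/(5 + H))
a(d, O) = -5 - 1/(5 + O) (a(d, O) = -1/(5 + O) - 5 = -5 - 1/(5 + O))
(61 - 56)*a((2 + s)², V) = (61 - 56)*((-26 - 5*4)/(5 + 4)) = 5*((-26 - 20)/9) = 5*((⅑)*(-46)) = 5*(-46/9) = -230/9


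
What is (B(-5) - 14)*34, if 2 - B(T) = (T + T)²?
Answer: -3808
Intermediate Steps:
B(T) = 2 - 4*T² (B(T) = 2 - (T + T)² = 2 - (2*T)² = 2 - 4*T²)
(B(-5) - 14)*34 = ((2 - 4*(-5)²) - 14)*34 = ((2 - 4*25) - 14)*34 = ((2 - 100) - 14)*34 = (-98 - 14)*34 = -112*34 = -3808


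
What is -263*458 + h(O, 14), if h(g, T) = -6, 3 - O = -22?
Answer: -120460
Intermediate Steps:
O = 25 (O = 3 - 1*(-22) = 3 + 22 = 25)
-263*458 + h(O, 14) = -263*458 - 6 = -120454 - 6 = -120460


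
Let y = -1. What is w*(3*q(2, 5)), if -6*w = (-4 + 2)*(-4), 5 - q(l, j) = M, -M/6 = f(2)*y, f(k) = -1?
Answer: -44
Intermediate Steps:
M = -6 (M = -(-6)*(-1) = -6*1 = -6)
q(l, j) = 11 (q(l, j) = 5 - 1*(-6) = 5 + 6 = 11)
w = -4/3 (w = -(-4 + 2)*(-4)/6 = -(-1)*(-4)/3 = -1/6*8 = -4/3 ≈ -1.3333)
w*(3*q(2, 5)) = -4*11 = -4/3*33 = -44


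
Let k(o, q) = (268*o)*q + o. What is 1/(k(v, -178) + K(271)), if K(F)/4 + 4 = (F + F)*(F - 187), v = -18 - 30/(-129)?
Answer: 43/44275220 ≈ 9.7120e-7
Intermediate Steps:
v = -764/43 (v = -18 - 30*(-1/129) = -18 + 10/43 = -764/43 ≈ -17.767)
k(o, q) = o + 268*o*q (k(o, q) = 268*o*q + o = o + 268*o*q)
K(F) = -16 + 8*F*(-187 + F) (K(F) = -16 + 4*((F + F)*(F - 187)) = -16 + 4*((2*F)*(-187 + F)) = -16 + 4*(2*F*(-187 + F)) = -16 + 8*F*(-187 + F))
1/(k(v, -178) + K(271)) = 1/(-764*(1 + 268*(-178))/43 + (-16 - 1496*271 + 8*271²)) = 1/(-764*(1 - 47704)/43 + (-16 - 405416 + 8*73441)) = 1/(-764/43*(-47703) + (-16 - 405416 + 587528)) = 1/(36445092/43 + 182096) = 1/(44275220/43) = 43/44275220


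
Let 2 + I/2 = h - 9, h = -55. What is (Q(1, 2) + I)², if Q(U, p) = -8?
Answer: 19600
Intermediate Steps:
I = -132 (I = -4 + 2*(-55 - 9) = -4 + 2*(-64) = -4 - 128 = -132)
(Q(1, 2) + I)² = (-8 - 132)² = (-140)² = 19600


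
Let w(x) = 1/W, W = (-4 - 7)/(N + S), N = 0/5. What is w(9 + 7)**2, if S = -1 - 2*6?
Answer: 169/121 ≈ 1.3967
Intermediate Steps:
N = 0 (N = 0*(1/5) = 0)
S = -13 (S = -1 - 12 = -13)
W = 11/13 (W = (-4 - 7)/(0 - 13) = -11/(-13) = -11*(-1/13) = 11/13 ≈ 0.84615)
w(x) = 13/11 (w(x) = 1/(11/13) = 13/11)
w(9 + 7)**2 = (13/11)**2 = 169/121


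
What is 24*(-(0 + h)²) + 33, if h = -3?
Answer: -183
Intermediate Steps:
24*(-(0 + h)²) + 33 = 24*(-(0 - 3)²) + 33 = 24*(-1*(-3)²) + 33 = 24*(-1*9) + 33 = 24*(-9) + 33 = -216 + 33 = -183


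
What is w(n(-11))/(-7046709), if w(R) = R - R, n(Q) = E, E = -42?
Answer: 0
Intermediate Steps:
n(Q) = -42
w(R) = 0
w(n(-11))/(-7046709) = 0/(-7046709) = 0*(-1/7046709) = 0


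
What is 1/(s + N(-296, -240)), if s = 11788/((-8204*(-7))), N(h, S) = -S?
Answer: 2051/492661 ≈ 0.0041631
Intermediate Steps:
s = 421/2051 (s = 11788/57428 = 11788*(1/57428) = 421/2051 ≈ 0.20527)
1/(s + N(-296, -240)) = 1/(421/2051 - 1*(-240)) = 1/(421/2051 + 240) = 1/(492661/2051) = 2051/492661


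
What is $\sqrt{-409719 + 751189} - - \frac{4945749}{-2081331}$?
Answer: $- \frac{1648583}{693777} + \sqrt{341470} \approx 581.98$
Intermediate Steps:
$\sqrt{-409719 + 751189} - - \frac{4945749}{-2081331} = \sqrt{341470} - \left(-4945749\right) \left(- \frac{1}{2081331}\right) = \sqrt{341470} - \frac{1648583}{693777} = - \frac{1648583}{693777} + \sqrt{341470}$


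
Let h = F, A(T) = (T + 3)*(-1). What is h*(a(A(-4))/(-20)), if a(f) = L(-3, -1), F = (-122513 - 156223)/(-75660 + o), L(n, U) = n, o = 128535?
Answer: -23228/29375 ≈ -0.79074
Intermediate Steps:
A(T) = -3 - T (A(T) = (3 + T)*(-1) = -3 - T)
F = -92912/17625 (F = (-122513 - 156223)/(-75660 + 128535) = -278736/52875 = -278736*1/52875 = -92912/17625 ≈ -5.2716)
a(f) = -3
h = -92912/17625 ≈ -5.2716
h*(a(A(-4))/(-20)) = -(-92912)/(5875*(-20)) = -(-92912)*(-1)/(5875*20) = -92912/17625*3/20 = -23228/29375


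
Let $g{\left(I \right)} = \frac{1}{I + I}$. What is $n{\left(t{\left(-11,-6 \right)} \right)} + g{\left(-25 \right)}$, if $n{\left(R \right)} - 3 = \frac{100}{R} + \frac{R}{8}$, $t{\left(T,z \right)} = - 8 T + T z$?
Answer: $\frac{176171}{7700} \approx 22.879$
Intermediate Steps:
$g{\left(I \right)} = \frac{1}{2 I}$
$n{\left(R \right)} = 3 + \frac{100}{R} + \frac{R}{8}$ ($n{\left(R \right)} = 3 + \left(\frac{100}{R} + \frac{R}{8}\right) = 3 + \frac{100}{R} + \frac{R}{8}$)
$n{\left(t{\left(-11,-6 \right)} \right)} + g{\left(-25 \right)} = \left(3 + \frac{100}{\left(-11\right) \left(-8 - 6\right)} + \frac{\left(-11\right) \left(-8 - 6\right)}{8}\right) + \frac{1}{2 \left(-25\right)} = \left(3 + \frac{100}{\left(-11\right) \left(-14\right)} + \frac{\left(-11\right) \left(-14\right)}{8}\right) + \frac{1}{2} \left(- \frac{1}{25}\right) = \left(3 + \frac{100}{154} + \frac{1}{8} \cdot 154\right) - \frac{1}{50} = \left(3 + 100 \cdot \frac{1}{154} + \frac{77}{4}\right) - \frac{1}{50} = \left(3 + \frac{50}{77} + \frac{77}{4}\right) - \frac{1}{50} = \frac{7053}{308} - \frac{1}{50} = \frac{176171}{7700}$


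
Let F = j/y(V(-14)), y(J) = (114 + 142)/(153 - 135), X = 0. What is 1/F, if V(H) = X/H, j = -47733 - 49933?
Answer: -64/439497 ≈ -0.00014562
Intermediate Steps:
j = -97666
V(H) = 0 (V(H) = 0/H = 0)
y(J) = 128/9 (y(J) = 256/18 = 256*(1/18) = 128/9)
F = -439497/64 (F = -97666/128/9 = -97666*9/128 = -439497/64 ≈ -6867.1)
1/F = 1/(-439497/64) = -64/439497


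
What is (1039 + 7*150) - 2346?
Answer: -257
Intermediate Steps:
(1039 + 7*150) - 2346 = (1039 + 1050) - 2346 = 2089 - 2346 = -257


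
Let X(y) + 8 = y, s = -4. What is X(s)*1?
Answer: -12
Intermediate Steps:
X(y) = -8 + y
X(s)*1 = (-8 - 4)*1 = -12*1 = -12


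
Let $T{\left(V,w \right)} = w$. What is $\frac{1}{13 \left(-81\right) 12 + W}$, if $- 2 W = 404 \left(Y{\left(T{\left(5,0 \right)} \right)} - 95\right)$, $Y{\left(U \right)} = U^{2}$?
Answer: $\frac{1}{6554} \approx 0.00015258$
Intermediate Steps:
$W = 19190$ ($W = - \frac{404 \left(0^{2} - 95\right)}{2} = - \frac{404 \left(0 - 95\right)}{2} = - \frac{404 \left(-95\right)}{2} = \left(- \frac{1}{2}\right) \left(-38380\right) = 19190$)
$\frac{1}{13 \left(-81\right) 12 + W} = \frac{1}{13 \left(-81\right) 12 + 19190} = \frac{1}{\left(-1053\right) 12 + 19190} = \frac{1}{-12636 + 19190} = \frac{1}{6554}$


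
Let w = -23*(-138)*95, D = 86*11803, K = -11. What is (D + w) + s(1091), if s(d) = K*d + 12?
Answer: 1304599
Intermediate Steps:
s(d) = 12 - 11*d (s(d) = -11*d + 12 = 12 - 11*d)
D = 1015058
w = 301530 (w = 3174*95 = 301530)
(D + w) + s(1091) = (1015058 + 301530) + (12 - 11*1091) = 1316588 + (12 - 12001) = 1316588 - 11989 = 1304599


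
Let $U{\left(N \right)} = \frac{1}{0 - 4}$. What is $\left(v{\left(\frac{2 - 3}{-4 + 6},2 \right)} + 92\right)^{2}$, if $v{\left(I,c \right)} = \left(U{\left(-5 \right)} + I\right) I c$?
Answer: $\frac{137641}{16} \approx 8602.6$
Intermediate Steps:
$U{\left(N \right)} = - \frac{1}{4}$ ($U{\left(N \right)} = \frac{1}{-4} = - \frac{1}{4}$)
$v{\left(I,c \right)} = I c \left(- \frac{1}{4} + I\right)$ ($v{\left(I,c \right)} = \left(- \frac{1}{4} + I\right) I c = I c \left(- \frac{1}{4} + I\right)$)
$\left(v{\left(\frac{2 - 3}{-4 + 6},2 \right)} + 92\right)^{2} = \left(\frac{1}{4} \frac{2 - 3}{-4 + 6} \cdot 2 \left(-1 + 4 \frac{2 - 3}{-4 + 6}\right) + 92\right)^{2} = \left(\frac{1}{4} \left(- \frac{1}{2}\right) 2 \left(-1 + 4 \left(- \frac{1}{2}\right)\right) + 92\right)^{2} = \left(\frac{1}{4} \left(- \frac{1}{2}\right) 2 \left(-1 - 2\right) + 92\right)^{2} = \left(\frac{1}{4} \left(- \frac{1}{2}\right) 2 \left(-3\right) + 92\right)^{2} = \left(\frac{3}{4} + 92\right)^{2} = \left(\frac{371}{4}\right)^{2} = \frac{137641}{16}$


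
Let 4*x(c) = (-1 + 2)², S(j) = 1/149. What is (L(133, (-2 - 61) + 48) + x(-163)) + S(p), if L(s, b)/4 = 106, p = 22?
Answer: 252857/596 ≈ 424.26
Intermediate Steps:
S(j) = 1/149
L(s, b) = 424 (L(s, b) = 4*106 = 424)
x(c) = ¼ (x(c) = (-1 + 2)²/4 = (¼)*1² = (¼)*1 = ¼)
(L(133, (-2 - 61) + 48) + x(-163)) + S(p) = (424 + ¼) + 1/149 = 1697/4 + 1/149 = 252857/596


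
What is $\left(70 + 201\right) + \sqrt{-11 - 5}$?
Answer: $271 + 4 i \approx 271.0 + 4.0 i$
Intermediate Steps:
$\left(70 + 201\right) + \sqrt{-11 - 5} = 271 + \sqrt{-16} = 271 + 4 i$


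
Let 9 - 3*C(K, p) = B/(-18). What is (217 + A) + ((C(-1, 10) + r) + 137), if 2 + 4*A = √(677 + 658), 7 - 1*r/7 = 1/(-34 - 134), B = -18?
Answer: 9725/24 + √1335/4 ≈ 414.34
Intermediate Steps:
C(K, p) = 8/3 (C(K, p) = 3 - (-6)/(-18) = 3 - (-6)*(-1)/18 = 3 - ⅓*1 = 3 - ⅓ = 8/3)
r = 1177/24 (r = 49 - 7/(-34 - 134) = 49 - 7/(-168) = 49 - 7*(-1/168) = 49 + 1/24 = 1177/24 ≈ 49.042)
A = -½ + √1335/4 (A = -½ + √(677 + 658)/4 = -½ + √1335/4 ≈ 8.6344)
(217 + A) + ((C(-1, 10) + r) + 137) = (217 + (-½ + √1335/4)) + ((8/3 + 1177/24) + 137) = (433/2 + √1335/4) + (1241/24 + 137) = (433/2 + √1335/4) + 4529/24 = 9725/24 + √1335/4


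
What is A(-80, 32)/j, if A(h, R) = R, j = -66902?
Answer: -16/33451 ≈ -0.00047831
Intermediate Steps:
A(-80, 32)/j = 32/(-66902) = 32*(-1/66902) = -16/33451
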